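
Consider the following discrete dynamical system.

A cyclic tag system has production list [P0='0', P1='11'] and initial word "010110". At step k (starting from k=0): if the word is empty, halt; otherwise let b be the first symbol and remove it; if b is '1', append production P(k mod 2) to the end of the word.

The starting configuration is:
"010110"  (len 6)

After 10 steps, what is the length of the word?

7

k=0  "010110"  (len 6)
k=1  "10110"  (len 5)
k=2  "011011"  (len 6)
k=3  "11011"  (len 5)
k=4  "101111"  (len 6)
k=5  "011110"  (len 6)
k=6  "11110"  (len 5)
k=7  "11100"  (len 5)
k=8  "110011"  (len 6)
k=9  "100110"  (len 6)
k=10  "0011011"  (len 7)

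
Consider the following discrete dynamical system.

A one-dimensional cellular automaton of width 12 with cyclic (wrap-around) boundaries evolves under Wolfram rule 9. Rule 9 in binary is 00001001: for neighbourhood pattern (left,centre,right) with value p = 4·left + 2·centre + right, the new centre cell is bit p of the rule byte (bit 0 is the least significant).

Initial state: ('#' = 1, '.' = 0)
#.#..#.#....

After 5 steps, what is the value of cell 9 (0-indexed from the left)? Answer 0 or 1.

k=0  #.#..#.#....
k=1  .........##.
k=2  ########.#..
k=3  #...........
k=4  ..#########.
k=5  #.#.........

0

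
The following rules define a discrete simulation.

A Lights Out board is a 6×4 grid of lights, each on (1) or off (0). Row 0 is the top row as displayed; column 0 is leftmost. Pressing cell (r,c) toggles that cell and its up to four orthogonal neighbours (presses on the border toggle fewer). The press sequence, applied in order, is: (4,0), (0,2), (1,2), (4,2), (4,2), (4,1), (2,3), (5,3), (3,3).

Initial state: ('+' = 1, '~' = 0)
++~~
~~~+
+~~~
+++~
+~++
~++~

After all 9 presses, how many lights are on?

9

k=0  ++~~
~~~+
+~~~
+++~
+~++
~++~
k=1  ++~~
~~~+
+~~~
~++~
~+++
+++~
k=2  +~++
~~++
+~~~
~++~
~+++
+++~
k=3  +~~+
~+~~
+~+~
~++~
~+++
+++~
k=4  +~~+
~+~~
+~+~
~+~~
~~~~
++~~
k=5  +~~+
~+~~
+~+~
~++~
~+++
+++~
k=6  +~~+
~+~~
+~+~
~~+~
+~~+
+~+~
k=7  +~~+
~+~+
+~~+
~~++
+~~+
+~+~
k=8  +~~+
~+~+
+~~+
~~++
+~~~
+~~+
k=9  +~~+
~+~+
+~~~
~~~~
+~~+
+~~+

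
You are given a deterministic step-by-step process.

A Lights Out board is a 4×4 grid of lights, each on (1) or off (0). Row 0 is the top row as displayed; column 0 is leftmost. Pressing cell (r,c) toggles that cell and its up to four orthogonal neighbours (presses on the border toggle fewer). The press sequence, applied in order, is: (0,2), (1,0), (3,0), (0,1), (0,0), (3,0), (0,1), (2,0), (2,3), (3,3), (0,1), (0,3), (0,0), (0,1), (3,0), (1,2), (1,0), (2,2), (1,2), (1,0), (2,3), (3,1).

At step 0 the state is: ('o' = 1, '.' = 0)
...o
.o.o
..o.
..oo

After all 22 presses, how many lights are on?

6

gen 0: ...o
.o.o
..o.
..oo
gen 1: .oo.
.ooo
..o.
..oo
gen 2: ooo.
o.oo
o.o.
..oo
gen 3: ooo.
o.oo
..o.
oooo
gen 4: ....
oooo
..o.
oooo
gen 5: oo..
.ooo
..o.
oooo
gen 6: oo..
.ooo
o.o.
..oo
gen 7: ..o.
..oo
o.o.
..oo
gen 8: ..o.
o.oo
.oo.
o.oo
gen 9: ..o.
o.o.
.o.o
o.o.
gen 10: ..o.
o.o.
.o..
o..o
gen 11: oo..
ooo.
.o..
o..o
gen 12: oooo
oooo
.o..
o..o
gen 13: ..oo
.ooo
.o..
o..o
gen 14: oo.o
..oo
.o..
o..o
gen 15: oo.o
..oo
oo..
.o.o
gen 16: oooo
.o..
ooo.
.o.o
gen 17: .ooo
o...
.oo.
.o.o
gen 18: .ooo
o.o.
...o
.ooo
gen 19: .o.o
oo.o
..oo
.ooo
gen 20: oo.o
...o
o.oo
.ooo
gen 21: oo.o
....
o...
.oo.
gen 22: oo.o
....
oo..
o...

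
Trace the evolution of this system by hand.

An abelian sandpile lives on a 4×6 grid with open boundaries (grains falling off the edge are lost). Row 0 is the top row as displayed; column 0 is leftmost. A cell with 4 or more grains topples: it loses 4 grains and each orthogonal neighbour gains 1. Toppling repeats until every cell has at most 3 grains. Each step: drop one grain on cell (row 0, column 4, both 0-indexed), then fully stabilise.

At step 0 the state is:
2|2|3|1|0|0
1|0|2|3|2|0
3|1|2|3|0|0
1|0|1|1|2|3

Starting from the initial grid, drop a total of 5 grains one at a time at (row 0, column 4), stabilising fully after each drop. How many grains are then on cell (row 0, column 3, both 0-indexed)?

2

step 0: 2|2|3|1|0|0
1|0|2|3|2|0
3|1|2|3|0|0
1|0|1|1|2|3
step 1: 2|2|3|1|1|0
1|0|2|3|2|0
3|1|2|3|0|0
1|0|1|1|2|3
step 2: 2|2|3|1|2|0
1|0|2|3|2|0
3|1|2|3|0|0
1|0|1|1|2|3
step 3: 2|2|3|1|3|0
1|0|2|3|2|0
3|1|2|3|0|0
1|0|1|1|2|3
step 4: 2|2|3|2|0|1
1|0|2|3|3|0
3|1|2|3|0|0
1|0|1|1|2|3
step 5: 2|2|3|2|1|1
1|0|2|3|3|0
3|1|2|3|0|0
1|0|1|1|2|3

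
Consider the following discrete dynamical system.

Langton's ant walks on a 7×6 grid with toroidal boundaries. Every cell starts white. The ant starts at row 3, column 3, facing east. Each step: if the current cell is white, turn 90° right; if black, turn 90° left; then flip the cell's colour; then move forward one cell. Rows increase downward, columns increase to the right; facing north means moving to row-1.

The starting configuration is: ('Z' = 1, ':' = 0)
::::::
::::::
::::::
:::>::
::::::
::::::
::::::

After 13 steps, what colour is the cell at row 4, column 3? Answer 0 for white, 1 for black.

1

step 0: ::::::
::::::
::::::
:::>::
::::::
::::::
::::::
step 1: ::::::
::::::
::::::
:::Z::
:::v::
::::::
::::::
step 2: ::::::
::::::
::::::
:::Z::
::<Z::
::::::
::::::
step 3: ::::::
::::::
::::::
::^Z::
::ZZ::
::::::
::::::
step 4: ::::::
::::::
::::::
::Z>::
::ZZ::
::::::
::::::
step 5: ::::::
::::::
:::^::
::Z:::
::ZZ::
::::::
::::::
step 6: ::::::
::::::
:::Z>:
::Z:::
::ZZ::
::::::
::::::
step 7: ::::::
::::::
:::ZZ:
::Z:v:
::ZZ::
::::::
::::::
step 8: ::::::
::::::
:::ZZ:
::Z<Z:
::ZZ::
::::::
::::::
step 9: ::::::
::::::
:::^Z:
::ZZZ:
::ZZ::
::::::
::::::
step 10: ::::::
::::::
::<:Z:
::ZZZ:
::ZZ::
::::::
::::::
step 11: ::::::
::^:::
::Z:Z:
::ZZZ:
::ZZ::
::::::
::::::
step 12: ::::::
::Z>::
::Z:Z:
::ZZZ:
::ZZ::
::::::
::::::
step 13: ::::::
::ZZ::
::ZvZ:
::ZZZ:
::ZZ::
::::::
::::::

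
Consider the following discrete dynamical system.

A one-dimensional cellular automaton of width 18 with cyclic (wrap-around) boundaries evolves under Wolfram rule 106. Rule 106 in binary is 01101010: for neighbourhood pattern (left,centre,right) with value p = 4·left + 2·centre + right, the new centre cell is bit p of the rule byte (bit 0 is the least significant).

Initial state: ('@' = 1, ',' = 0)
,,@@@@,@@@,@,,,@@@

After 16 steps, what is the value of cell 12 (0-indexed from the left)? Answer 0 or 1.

0

[0] ,,@@@@,@@@,@,,,@@@
[1] ,@@,,@@@,@@,,,@@,@
[2] @@@,@@,@@@@,,@@@@,
[3] @,@@@@@@,,@,@@,,@@
[4] @@@,,,,@,@,@@@,@@,
[5] @,@,,,@,@,@@,@@@@@
[6] @@,,,@,@,@@@@@,,,,
[7] @@,,@,@,@@,,,@,,,@
[8] ,@,@,@,@@@,,@,,,@@
[9] @,@,@,@@,@,@,,,@@@
[10] @@,@,@@@@,@,,,@@,,
[11] @@@,@@,,@@,,,@@@,@
[12] ,,@@@@,@@@,,@@,@@@
[13] ,@@,,@@@,@,@@@@@,@
[14] @@@,@@,@@,@@,,,@@,
[15] @,@@@@@@@@@@,,@@@@
[16] @@@,,,,,,,,@,@@,,,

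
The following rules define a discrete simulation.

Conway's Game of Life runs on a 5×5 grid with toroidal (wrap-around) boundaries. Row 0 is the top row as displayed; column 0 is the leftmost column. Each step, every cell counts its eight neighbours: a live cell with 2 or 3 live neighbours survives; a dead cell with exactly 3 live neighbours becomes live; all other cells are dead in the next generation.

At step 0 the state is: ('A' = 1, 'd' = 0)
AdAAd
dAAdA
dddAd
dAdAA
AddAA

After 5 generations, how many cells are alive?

6

step 0: AdAAd
dAAdA
dddAd
dAdAA
AddAA
step 1: ddddd
AAddA
dAddd
ddddd
ddddd
step 2: Adddd
AAddd
dAddd
ddddd
ddddd
step 3: AAddd
AAddd
AAddd
ddddd
ddddd
step 4: AAddd
ddAdA
AAddd
ddddd
ddddd
step 5: AAddd
ddAdA
AAddd
ddddd
ddddd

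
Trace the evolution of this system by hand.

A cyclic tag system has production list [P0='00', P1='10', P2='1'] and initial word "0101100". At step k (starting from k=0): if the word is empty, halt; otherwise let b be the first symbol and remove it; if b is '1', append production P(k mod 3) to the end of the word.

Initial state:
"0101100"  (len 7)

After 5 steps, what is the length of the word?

8

[0] "0101100"  (len 7)
[1] "101100"  (len 6)
[2] "0110010"  (len 7)
[3] "110010"  (len 6)
[4] "1001000"  (len 7)
[5] "00100010"  (len 8)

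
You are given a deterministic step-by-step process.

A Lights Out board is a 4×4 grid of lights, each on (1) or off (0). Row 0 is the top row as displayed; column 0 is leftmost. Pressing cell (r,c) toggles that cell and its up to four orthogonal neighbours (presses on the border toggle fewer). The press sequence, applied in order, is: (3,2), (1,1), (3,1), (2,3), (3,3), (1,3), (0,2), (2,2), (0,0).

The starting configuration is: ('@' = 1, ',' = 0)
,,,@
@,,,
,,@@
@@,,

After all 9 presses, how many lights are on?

step 0: ,,,@
@,,,
,,@@
@@,,
step 1: ,,,@
@,,,
,,,@
@,@@
step 2: ,@,@
,@@,
,@,@
@,@@
step 3: ,@,@
,@@,
,,,@
,@,@
step 4: ,@,@
,@@@
,,@,
,@,,
step 5: ,@,@
,@@@
,,@@
,@@@
step 6: ,@,,
,@,,
,,@,
,@@@
step 7: ,,@@
,@@,
,,@,
,@@@
step 8: ,,@@
,@,,
,@,@
,@,@
step 9: @@@@
@@,,
,@,@
,@,@

10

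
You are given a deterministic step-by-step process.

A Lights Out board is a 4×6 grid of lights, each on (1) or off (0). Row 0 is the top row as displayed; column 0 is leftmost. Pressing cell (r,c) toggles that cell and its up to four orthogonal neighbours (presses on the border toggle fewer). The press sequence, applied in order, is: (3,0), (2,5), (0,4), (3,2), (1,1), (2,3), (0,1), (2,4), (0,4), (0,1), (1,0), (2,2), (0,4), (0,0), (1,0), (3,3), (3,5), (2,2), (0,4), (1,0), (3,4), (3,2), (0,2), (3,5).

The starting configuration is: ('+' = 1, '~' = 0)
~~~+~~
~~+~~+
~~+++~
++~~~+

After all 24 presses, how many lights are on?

step 0: ~~~+~~
~~+~~+
~~+++~
++~~~+
step 1: ~~~+~~
~~+~~+
+~+++~
~~~~~+
step 2: ~~~+~~
~~+~~~
+~++~+
~~~~~~
step 3: ~~~~++
~~+~+~
+~++~+
~~~~~~
step 4: ~~~~++
~~+~+~
+~~+~+
~+++~~
step 5: ~+~~++
++~~+~
++~+~+
~+++~~
step 6: ~+~~++
++~++~
+++~++
~++~~~
step 7: +~+~++
+~~++~
+++~++
~++~~~
step 8: +~+~++
+~~+~~
++++~~
~++~+~
step 9: +~++~~
+~~++~
++++~~
~++~+~
step 10: ~+~+~~
++~++~
++++~~
~++~+~
step 11: ++~+~~
~~~++~
~+++~~
~++~+~
step 12: ++~+~~
~~+++~
~~~~~~
~+~~+~
step 13: ++~~++
~~++~~
~~~~~~
~+~~+~
step 14: ~~~~++
+~++~~
~~~~~~
~+~~+~
step 15: +~~~++
~+++~~
+~~~~~
~+~~+~
step 16: +~~~++
~+++~~
+~~+~~
~+++~~
step 17: +~~~++
~+++~~
+~~+~+
~+++++
step 18: +~~~++
~+~+~~
+++~~+
~+~+++
step 19: +~~+~~
~+~++~
+++~~+
~+~+++
step 20: ~~~+~~
+~~++~
~++~~+
~+~+++
step 21: ~~~+~~
+~~++~
~++~++
~+~~~~
step 22: ~~~+~~
+~~++~
~+~~++
~~++~~
step 23: ~++~~~
+~+++~
~+~~++
~~++~~
step 24: ~++~~~
+~+++~
~+~~+~
~~++++

12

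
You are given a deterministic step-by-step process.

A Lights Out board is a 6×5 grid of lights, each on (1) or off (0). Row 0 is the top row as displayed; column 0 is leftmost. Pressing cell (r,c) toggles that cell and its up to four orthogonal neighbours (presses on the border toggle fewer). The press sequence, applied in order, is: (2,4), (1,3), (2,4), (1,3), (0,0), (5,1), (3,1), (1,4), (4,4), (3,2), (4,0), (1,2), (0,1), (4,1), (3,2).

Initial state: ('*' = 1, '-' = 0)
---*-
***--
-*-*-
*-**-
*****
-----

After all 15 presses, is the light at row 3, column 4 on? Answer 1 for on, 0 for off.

0) ---*-
***--
-*-*-
*-**-
*****
-----
1) ---*-
***-*
-*--*
*-***
*****
-----
2) -----
**-*-
-*-**
*-***
*****
-----
3) -----
**-**
-*---
*-**-
*****
-----
4) ---*-
***--
-*-*-
*-**-
*****
-----
5) **-*-
-**--
-*-*-
*-**-
*****
-----
6) **-*-
-**--
-*-*-
*-**-
*-***
***--
7) **-*-
-**--
---*-
-*-*-
*****
***--
8) **-**
-****
---**
-*-*-
*****
***--
9) **-**
-****
---**
-*-**
***--
***-*
10) **-**
-****
--***
--*-*
**---
***-*
11) **-**
-****
--***
*-*-*
-----
-**-*
12) *****
----*
---**
*-*-*
-----
-**-*
13) ---**
-*--*
---**
*-*-*
-----
-**-*
14) ---**
-*--*
---**
***-*
***--
--*-*
15) ---**
-*--*
--***
*--**
**---
--*-*

1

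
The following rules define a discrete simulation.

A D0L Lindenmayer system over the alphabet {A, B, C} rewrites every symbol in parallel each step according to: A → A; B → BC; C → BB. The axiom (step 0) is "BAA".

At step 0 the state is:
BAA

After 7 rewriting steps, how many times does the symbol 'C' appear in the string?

[0] BAA
[1] BCAA
[2] BCBBAA
[3] BCBBBCBCAA
[4] BCBBBCBCBCBBBCBBAA
[5] BCBBBCBCBCBBBCBBBCBBBCBCBCBBBCBCAA
[6] BCBBBCBCBCBBBCBBBCBBBCBCBCBBBCBCBCBBBCBCBCBBBCBBBCBBBCBCBCBBBCBBAA
[7] BCBBBCBCBCBBBCBBBCBBBCBCBCBBBCBCBCBBBCBCBCBBBCBBBCBBBCBCBC…BCBBBCBBBCBBBCBCBCBBBCBCBCBBBCBCBCBBBCBBBCBBBCBCBCBBBCBCAA  (len 130)

43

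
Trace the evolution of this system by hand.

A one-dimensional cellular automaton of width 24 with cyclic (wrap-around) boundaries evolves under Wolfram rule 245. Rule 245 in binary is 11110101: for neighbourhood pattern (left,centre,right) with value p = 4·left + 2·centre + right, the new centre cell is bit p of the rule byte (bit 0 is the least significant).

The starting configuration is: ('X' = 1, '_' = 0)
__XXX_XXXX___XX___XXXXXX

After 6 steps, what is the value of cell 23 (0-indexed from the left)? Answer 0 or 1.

0

gen 0: __XXX_XXXX___XX___XXXXXX
gen 1: X__XXX_XXXXX__XXX__XXXXX
gen 2: XX__XXX_XXXXX__XXX__XXXX
gen 3: XXX__XXX_XXXXX__XXX__XXX
gen 4: XXXX__XXX_XXXXX__XXX__XX
gen 5: XXXXX__XXX_XXXXX__XXX__X
gen 6: XXXXXX__XXX_XXXXX__XXX__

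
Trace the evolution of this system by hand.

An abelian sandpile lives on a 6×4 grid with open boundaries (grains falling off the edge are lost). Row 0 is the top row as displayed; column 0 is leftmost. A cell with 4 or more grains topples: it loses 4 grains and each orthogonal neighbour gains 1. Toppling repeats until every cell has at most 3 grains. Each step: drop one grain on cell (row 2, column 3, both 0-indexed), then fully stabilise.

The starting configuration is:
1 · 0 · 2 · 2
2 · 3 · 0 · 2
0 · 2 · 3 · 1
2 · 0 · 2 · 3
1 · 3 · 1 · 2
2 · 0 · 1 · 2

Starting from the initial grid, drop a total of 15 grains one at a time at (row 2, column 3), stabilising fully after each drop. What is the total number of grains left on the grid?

39

k=0  1 · 0 · 2 · 2
2 · 3 · 0 · 2
0 · 2 · 3 · 1
2 · 0 · 2 · 3
1 · 3 · 1 · 2
2 · 0 · 1 · 2
k=1  1 · 0 · 2 · 2
2 · 3 · 0 · 2
0 · 2 · 3 · 2
2 · 0 · 2 · 3
1 · 3 · 1 · 2
2 · 0 · 1 · 2
k=2  1 · 0 · 2 · 2
2 · 3 · 0 · 2
0 · 2 · 3 · 3
2 · 0 · 2 · 3
1 · 3 · 1 · 2
2 · 0 · 1 · 2
k=3  1 · 0 · 2 · 2
2 · 3 · 1 · 3
0 · 3 · 1 · 2
2 · 1 · 0 · 1
1 · 3 · 2 · 3
2 · 0 · 1 · 2
k=4  1 · 0 · 2 · 2
2 · 3 · 1 · 3
0 · 3 · 1 · 3
2 · 1 · 0 · 1
1 · 3 · 2 · 3
2 · 0 · 1 · 2
k=5  1 · 0 · 2 · 3
2 · 3 · 2 · 0
0 · 3 · 2 · 1
2 · 1 · 0 · 2
1 · 3 · 2 · 3
2 · 0 · 1 · 2
k=6  1 · 0 · 2 · 3
2 · 3 · 2 · 0
0 · 3 · 2 · 2
2 · 1 · 0 · 2
1 · 3 · 2 · 3
2 · 0 · 1 · 2
k=7  1 · 0 · 2 · 3
2 · 3 · 2 · 0
0 · 3 · 2 · 3
2 · 1 · 0 · 2
1 · 3 · 2 · 3
2 · 0 · 1 · 2
k=8  1 · 0 · 2 · 3
2 · 3 · 2 · 1
0 · 3 · 3 · 0
2 · 1 · 0 · 3
1 · 3 · 2 · 3
2 · 0 · 1 · 2
k=9  1 · 0 · 2 · 3
2 · 3 · 2 · 1
0 · 3 · 3 · 1
2 · 1 · 0 · 3
1 · 3 · 2 · 3
2 · 0 · 1 · 2
k=10  1 · 0 · 2 · 3
2 · 3 · 2 · 1
0 · 3 · 3 · 2
2 · 1 · 0 · 3
1 · 3 · 2 · 3
2 · 0 · 1 · 2
k=11  1 · 0 · 2 · 3
2 · 3 · 2 · 1
0 · 3 · 3 · 3
2 · 1 · 0 · 3
1 · 3 · 2 · 3
2 · 0 · 1 · 2
k=12  1 · 1 · 3 · 3
3 · 1 · 0 · 3
1 · 1 · 2 · 2
2 · 2 · 2 · 1
1 · 3 · 3 · 0
2 · 0 · 1 · 3
k=13  1 · 1 · 3 · 3
3 · 1 · 0 · 3
1 · 1 · 2 · 3
2 · 2 · 2 · 1
1 · 3 · 3 · 0
2 · 0 · 1 · 3
k=14  1 · 2 · 0 · 1
3 · 1 · 2 · 1
1 · 1 · 3 · 1
2 · 2 · 2 · 2
1 · 3 · 3 · 0
2 · 0 · 1 · 3
k=15  1 · 2 · 0 · 1
3 · 1 · 2 · 1
1 · 1 · 3 · 2
2 · 2 · 2 · 2
1 · 3 · 3 · 0
2 · 0 · 1 · 3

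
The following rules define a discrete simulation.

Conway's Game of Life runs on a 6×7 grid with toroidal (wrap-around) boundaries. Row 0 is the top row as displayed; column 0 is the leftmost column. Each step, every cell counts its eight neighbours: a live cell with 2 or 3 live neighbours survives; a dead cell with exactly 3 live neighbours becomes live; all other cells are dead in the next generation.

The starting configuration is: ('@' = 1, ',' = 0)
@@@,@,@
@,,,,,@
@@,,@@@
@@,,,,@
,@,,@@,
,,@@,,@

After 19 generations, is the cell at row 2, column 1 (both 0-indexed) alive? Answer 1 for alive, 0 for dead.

0

gen 0: @@@,@,@
@,,,,,@
@@,,@@@
@@,,,,@
,@,,@@,
,,@@,,@
gen 1: ,,@,,,,
,,@@@,,
,,,,,,,
,,@,,,,
,@,@@@,
,,,,,,@
gen 2: ,,@,,,,
,,@@,,,
,,@,,,,
,,@@@,,
,,@@@@,
,,@@@@,
gen 3: ,@,,,,,
,@@@,,,
,@,,@,,
,@,,,@,
,@,,,,,
,@,,,@,
gen 4: @@,,,,,
@@,@,,,
@@,@@,,
@@@,,,,
@@@,,,,
@@@,,,,
gen 5: ,,,,,,@
,,,@@,@
,,,@@,@
,,,,,,@
,,,@,,@
,,,,,,@
gen 6: @,,,,,@
@,,@@,@
@,,@@,@
@,,@@,@
@,,,,@@
@,,,,@@
gen 7: ,@,,@,,
,@,@@,,
,@@,,,,
,@,@,,,
,@,,,,,
,@,,,,,
gen 8: @@,@@,,
@@,@@,,
@@,,@,,
@@,,,,,
@@,,,,,
@@@,,,,
gen 9: ,,,,@,@
,,,,,@@
,,,@@,@
,,@,,,@
,,,,,,@
,,,@,,@
gen 10: @,,,@,@
@,,@,,@
@,,@@,@
@,,@,,@
@,,,,@@
@,,,,,@
gen 11: ,@,,,,,
,@,@,,,
,@@@@,,
,@,@,,,
,@,,,@,
,@,,,,,
gen 12: @@,,,,,
@@,@@,,
@@,,@,,
@@,@,,,
@@,,,,,
@@@,,,,
gen 13: ,,,@,,@
,,,@@,@
,,,,@,@
,,,,,,@
,,,,,,@
,,@,,,@
gen 14: @,@@@,@
@,,@@,@
@,,@@,@
@,,,,,@
@,,,,@@
@,,,,@@
gen 15: ,,@,,,,
,,,,,,,
,@,@@,,
,@,,@,,
,@,,,,,
,,,@,,,
gen 16: ,,,,,,,
,,@@,,,
,,@@@,,
@@,@@,,
,,@,,,,
,,@,,,,
gen 17: ,,@@,,,
,,@,@,,
,,,,,,,
,@,,@,,
,,@,,,,
,,,,,,,
gen 18: ,,@@,,,
,,@,,,,
,,,@,,,
,,,,,,,
,,,,,,,
,,@@,,,
gen 19: ,@,,,,,
,,@,,,,
,,,,,,,
,,,,,,,
,,,,,,,
,,@@,,,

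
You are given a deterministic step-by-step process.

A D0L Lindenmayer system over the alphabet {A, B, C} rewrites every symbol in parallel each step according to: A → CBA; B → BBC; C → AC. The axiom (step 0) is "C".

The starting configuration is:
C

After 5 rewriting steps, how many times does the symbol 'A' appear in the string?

22

[0] C
[1] AC
[2] CBAAC
[3] ACBBCCBACBAAC
[4] CBAACBBCBBCACACBBCCBAACBBCCBACBAAC
[5] ACBBCCBACBAACBBCBBCACBBCBBCACCBAACCBAACBBCBBCACACBBCCBACBAACBBCBBCACACBBCCBAACBBCCBACBAAC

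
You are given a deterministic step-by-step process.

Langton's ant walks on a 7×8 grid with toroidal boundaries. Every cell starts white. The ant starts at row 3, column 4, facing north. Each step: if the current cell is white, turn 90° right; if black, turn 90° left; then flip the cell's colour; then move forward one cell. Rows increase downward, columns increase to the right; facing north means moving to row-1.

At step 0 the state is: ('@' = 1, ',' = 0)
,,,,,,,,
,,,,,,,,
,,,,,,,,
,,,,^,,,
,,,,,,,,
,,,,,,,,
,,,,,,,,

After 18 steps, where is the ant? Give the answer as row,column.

0) ,,,,,,,,
,,,,,,,,
,,,,,,,,
,,,,^,,,
,,,,,,,,
,,,,,,,,
,,,,,,,,
1) ,,,,,,,,
,,,,,,,,
,,,,,,,,
,,,,@>,,
,,,,,,,,
,,,,,,,,
,,,,,,,,
2) ,,,,,,,,
,,,,,,,,
,,,,,,,,
,,,,@@,,
,,,,,v,,
,,,,,,,,
,,,,,,,,
3) ,,,,,,,,
,,,,,,,,
,,,,,,,,
,,,,@@,,
,,,,<@,,
,,,,,,,,
,,,,,,,,
4) ,,,,,,,,
,,,,,,,,
,,,,,,,,
,,,,^@,,
,,,,@@,,
,,,,,,,,
,,,,,,,,
5) ,,,,,,,,
,,,,,,,,
,,,,,,,,
,,,<,@,,
,,,,@@,,
,,,,,,,,
,,,,,,,,
6) ,,,,,,,,
,,,,,,,,
,,,^,,,,
,,,@,@,,
,,,,@@,,
,,,,,,,,
,,,,,,,,
7) ,,,,,,,,
,,,,,,,,
,,,@>,,,
,,,@,@,,
,,,,@@,,
,,,,,,,,
,,,,,,,,
8) ,,,,,,,,
,,,,,,,,
,,,@@,,,
,,,@v@,,
,,,,@@,,
,,,,,,,,
,,,,,,,,
9) ,,,,,,,,
,,,,,,,,
,,,@@,,,
,,,<@@,,
,,,,@@,,
,,,,,,,,
,,,,,,,,
10) ,,,,,,,,
,,,,,,,,
,,,@@,,,
,,,,@@,,
,,,v@@,,
,,,,,,,,
,,,,,,,,
11) ,,,,,,,,
,,,,,,,,
,,,@@,,,
,,,,@@,,
,,<@@@,,
,,,,,,,,
,,,,,,,,
12) ,,,,,,,,
,,,,,,,,
,,,@@,,,
,,^,@@,,
,,@@@@,,
,,,,,,,,
,,,,,,,,
13) ,,,,,,,,
,,,,,,,,
,,,@@,,,
,,@>@@,,
,,@@@@,,
,,,,,,,,
,,,,,,,,
14) ,,,,,,,,
,,,,,,,,
,,,@@,,,
,,@@@@,,
,,@v@@,,
,,,,,,,,
,,,,,,,,
15) ,,,,,,,,
,,,,,,,,
,,,@@,,,
,,@@@@,,
,,@,>@,,
,,,,,,,,
,,,,,,,,
16) ,,,,,,,,
,,,,,,,,
,,,@@,,,
,,@@^@,,
,,@,,@,,
,,,,,,,,
,,,,,,,,
17) ,,,,,,,,
,,,,,,,,
,,,@@,,,
,,@<,@,,
,,@,,@,,
,,,,,,,,
,,,,,,,,
18) ,,,,,,,,
,,,,,,,,
,,,@@,,,
,,@,,@,,
,,@v,@,,
,,,,,,,,
,,,,,,,,

4,3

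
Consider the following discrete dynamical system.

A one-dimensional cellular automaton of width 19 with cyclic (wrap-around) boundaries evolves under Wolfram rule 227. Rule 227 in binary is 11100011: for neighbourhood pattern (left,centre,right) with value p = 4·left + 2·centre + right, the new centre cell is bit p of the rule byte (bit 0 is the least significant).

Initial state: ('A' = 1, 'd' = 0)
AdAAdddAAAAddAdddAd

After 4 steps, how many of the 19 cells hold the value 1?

11

[0] AdAAdddAAAAddAdddAd
[1] dAdAdAAdAAAdAddAAdA
[2] AdAdAdAAdAAAddAdAAd
[3] dAdAdAdAAdAAdAdAdAA
[4] AdAdAdAdAAdAAdAdAdA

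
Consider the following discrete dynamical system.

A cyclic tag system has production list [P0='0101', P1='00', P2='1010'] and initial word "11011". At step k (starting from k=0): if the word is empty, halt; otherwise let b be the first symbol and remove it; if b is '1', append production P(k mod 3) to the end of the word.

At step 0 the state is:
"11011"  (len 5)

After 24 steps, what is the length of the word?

25

gen 0: "11011"  (len 5)
gen 1: "10110101"  (len 8)
gen 2: "011010100"  (len 9)
gen 3: "11010100"  (len 8)
gen 4: "10101000101"  (len 11)
gen 5: "010100010100"  (len 12)
gen 6: "10100010100"  (len 11)
gen 7: "01000101000101"  (len 14)
gen 8: "1000101000101"  (len 13)
gen 9: "0001010001011010"  (len 16)
gen 10: "001010001011010"  (len 15)
gen 11: "01010001011010"  (len 14)
gen 12: "1010001011010"  (len 13)
gen 13: "0100010110100101"  (len 16)
gen 14: "100010110100101"  (len 15)
gen 15: "000101101001011010"  (len 18)
gen 16: "00101101001011010"  (len 17)
gen 17: "0101101001011010"  (len 16)
gen 18: "101101001011010"  (len 15)
gen 19: "011010010110100101"  (len 18)
gen 20: "11010010110100101"  (len 17)
gen 21: "10100101101001011010"  (len 20)
gen 22: "01001011010010110100101"  (len 23)
gen 23: "1001011010010110100101"  (len 22)
gen 24: "0010110100101101001011010"  (len 25)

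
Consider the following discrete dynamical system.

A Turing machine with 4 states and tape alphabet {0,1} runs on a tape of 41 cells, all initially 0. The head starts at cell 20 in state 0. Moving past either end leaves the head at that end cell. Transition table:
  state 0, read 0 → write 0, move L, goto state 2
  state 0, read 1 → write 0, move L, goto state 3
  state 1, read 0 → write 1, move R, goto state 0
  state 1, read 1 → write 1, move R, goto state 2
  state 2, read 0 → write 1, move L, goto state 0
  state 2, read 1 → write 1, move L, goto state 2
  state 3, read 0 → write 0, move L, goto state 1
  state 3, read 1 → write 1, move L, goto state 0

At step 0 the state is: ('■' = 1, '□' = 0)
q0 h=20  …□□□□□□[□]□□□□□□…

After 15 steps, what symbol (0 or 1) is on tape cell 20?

0

0) q0 h=20  …□□□□□□[□]□□□□□□…
1) q2 h=19  …□□□□□□[□]□□□□□□…
2) q0 h=18  …□□□□□□[□]■□□□□□…
3) q2 h=17  …□□□□□□[□]□■□□□□…
4) q0 h=16  …□□□□□□[□]■□■□□□…
5) q2 h=15  …□□□□□□[□]□■□■□□…
6) q0 h=14  …□□□□□□[□]■□■□■□…
7) q2 h=13  …□□□□□□[□]□■□■□■…
8) q0 h=12  …□□□□□□[□]■□■□■□…
9) q2 h=11  …□□□□□□[□]□■□■□■…
10) q0 h=10  …□□□□□□[□]■□■□■□…
11) q2 h= 9  …□□□□□□[□]□■□■□■…
12) q0 h= 8  …□□□□□□[□]■□■□■□…
13) q2 h= 7  …□□□□□□[□]□■□■□■…
14) q0 h= 6  |□□□□□□[□]■□■□■□…
15) q2 h= 5  |□□□□□[□]□■□■□■…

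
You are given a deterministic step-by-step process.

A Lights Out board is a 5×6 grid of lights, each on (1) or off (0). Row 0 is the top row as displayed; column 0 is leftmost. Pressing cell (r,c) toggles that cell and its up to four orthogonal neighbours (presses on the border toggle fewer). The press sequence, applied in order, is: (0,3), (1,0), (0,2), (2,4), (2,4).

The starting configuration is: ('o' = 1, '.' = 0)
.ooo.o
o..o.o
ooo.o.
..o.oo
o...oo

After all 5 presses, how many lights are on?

17

k=0  .ooo.o
o..o.o
ooo.o.
..o.oo
o...oo
k=1  .o..oo
o....o
ooo.o.
..o.oo
o...oo
k=2  oo..oo
.o...o
.oo.o.
..o.oo
o...oo
k=3  o.oooo
.oo..o
.oo.o.
..o.oo
o...oo
k=4  o.oooo
.oo.oo
.ooo.o
..o..o
o...oo
k=5  o.oooo
.oo..o
.oo.o.
..o.oo
o...oo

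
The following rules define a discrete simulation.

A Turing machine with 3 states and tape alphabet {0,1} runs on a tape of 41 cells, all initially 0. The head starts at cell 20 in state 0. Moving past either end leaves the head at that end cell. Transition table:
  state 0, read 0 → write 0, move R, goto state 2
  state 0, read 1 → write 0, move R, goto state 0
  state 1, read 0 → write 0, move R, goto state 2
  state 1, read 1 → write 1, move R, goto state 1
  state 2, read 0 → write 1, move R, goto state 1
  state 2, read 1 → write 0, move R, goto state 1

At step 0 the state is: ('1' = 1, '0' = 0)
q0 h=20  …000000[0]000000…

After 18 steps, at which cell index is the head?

step 0: q0 h=20  …000000[0]000000…
step 1: q2 h=21  …000000[0]000000…
step 2: q1 h=22  …000001[0]000000…
step 3: q2 h=23  …000010[0]000000…
step 4: q1 h=24  …000101[0]000000…
step 5: q2 h=25  …001010[0]000000…
step 6: q1 h=26  …010101[0]000000…
step 7: q2 h=27  …101010[0]000000…
step 8: q1 h=28  …010101[0]000000…
step 9: q2 h=29  …101010[0]000000…
step 10: q1 h=30  …010101[0]000000…
step 11: q2 h=31  …101010[0]000000…
step 12: q1 h=32  …010101[0]000000…
step 13: q2 h=33  …101010[0]000000…
step 14: q1 h=34  …010101[0]000000|
step 15: q2 h=35  …101010[0]00000|
step 16: q1 h=36  …010101[0]0000|
step 17: q2 h=37  …101010[0]000|
step 18: q1 h=38  …010101[0]00|

38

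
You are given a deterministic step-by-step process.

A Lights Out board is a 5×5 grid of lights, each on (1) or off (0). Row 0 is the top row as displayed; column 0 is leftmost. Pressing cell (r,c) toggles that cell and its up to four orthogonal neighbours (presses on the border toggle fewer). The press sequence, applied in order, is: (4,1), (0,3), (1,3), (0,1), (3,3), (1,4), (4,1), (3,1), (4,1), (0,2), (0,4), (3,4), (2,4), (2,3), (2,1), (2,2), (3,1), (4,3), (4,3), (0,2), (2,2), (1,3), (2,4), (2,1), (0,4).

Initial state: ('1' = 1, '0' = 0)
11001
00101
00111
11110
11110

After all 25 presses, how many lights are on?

0) 11001
00101
00111
11110
11110
1) 11001
00101
00111
10110
00010
2) 11110
00111
00111
10110
00010
3) 11100
00000
00101
10110
00010
4) 00000
01000
00101
10110
00010
5) 00000
01000
00111
10001
00000
6) 00001
01011
00110
10001
00000
7) 00001
01011
00110
11001
11100
8) 00001
01011
01110
00101
10100
9) 00001
01011
01110
01101
01000
10) 01111
01111
01110
01101
01000
11) 01100
01110
01110
01101
01000
12) 01100
01110
01111
01110
01001
13) 01100
01111
01100
01111
01001
14) 01100
01101
01011
01101
01001
15) 01100
00101
10111
00101
01001
16) 01100
00001
11001
00001
01001
17) 01100
00001
10001
11101
00001
18) 01100
00001
10001
11111
00110
19) 01100
00001
10001
11101
00001
20) 00010
00101
10001
11101
00001
21) 00010
00001
11111
11001
00001
22) 00000
00110
11101
11001
00001
23) 00000
00111
11110
11000
00001
24) 00000
01111
00010
10000
00001
25) 00011
01110
00010
10000
00001

8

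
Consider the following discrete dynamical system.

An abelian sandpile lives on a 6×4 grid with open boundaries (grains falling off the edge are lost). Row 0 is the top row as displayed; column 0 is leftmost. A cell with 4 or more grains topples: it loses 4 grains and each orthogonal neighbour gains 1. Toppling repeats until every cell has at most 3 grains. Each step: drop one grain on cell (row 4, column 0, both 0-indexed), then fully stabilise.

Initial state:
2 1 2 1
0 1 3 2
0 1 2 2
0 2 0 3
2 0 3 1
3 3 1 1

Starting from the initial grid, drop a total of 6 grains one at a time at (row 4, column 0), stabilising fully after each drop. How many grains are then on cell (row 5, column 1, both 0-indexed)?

[0] 2 1 2 1
0 1 3 2
0 1 2 2
0 2 0 3
2 0 3 1
3 3 1 1
[1] 2 1 2 1
0 1 3 2
0 1 2 2
0 2 0 3
3 0 3 1
3 3 1 1
[2] 2 1 2 1
0 1 3 2
0 1 2 2
1 2 0 3
1 2 3 1
1 0 2 1
[3] 2 1 2 1
0 1 3 2
0 1 2 2
1 2 0 3
2 2 3 1
1 0 2 1
[4] 2 1 2 1
0 1 3 2
0 1 2 2
1 2 0 3
3 2 3 1
1 0 2 1
[5] 2 1 2 1
0 1 3 2
0 1 2 2
2 2 0 3
0 3 3 1
2 0 2 1
[6] 2 1 2 1
0 1 3 2
0 1 2 2
2 2 0 3
1 3 3 1
2 0 2 1

0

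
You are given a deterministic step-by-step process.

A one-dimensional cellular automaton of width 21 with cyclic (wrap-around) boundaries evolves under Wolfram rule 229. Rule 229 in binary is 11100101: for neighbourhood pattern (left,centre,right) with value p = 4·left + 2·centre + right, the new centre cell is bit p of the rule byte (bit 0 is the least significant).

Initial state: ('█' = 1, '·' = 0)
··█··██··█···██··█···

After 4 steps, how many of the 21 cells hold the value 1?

12

t=0: ··█··██··█···██··█···
t=1: █·█···█··█·█··█··█·██
t=2: ███·█·█··███··█··██·█
t=3: ███████···██··█···██·
t=4: ·██████·█··█··█·█··██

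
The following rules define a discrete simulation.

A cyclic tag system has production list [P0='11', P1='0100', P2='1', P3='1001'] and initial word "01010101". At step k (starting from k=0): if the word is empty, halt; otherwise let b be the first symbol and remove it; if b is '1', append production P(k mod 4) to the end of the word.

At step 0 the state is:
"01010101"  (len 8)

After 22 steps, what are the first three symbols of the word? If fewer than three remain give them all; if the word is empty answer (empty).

010

t=0: "01010101"  (len 8)
t=1: "1010101"  (len 7)
t=2: "0101010100"  (len 10)
t=3: "101010100"  (len 9)
t=4: "010101001001"  (len 12)
t=5: "10101001001"  (len 11)
t=6: "01010010010100"  (len 14)
t=7: "1010010010100"  (len 13)
t=8: "0100100101001001"  (len 16)
t=9: "100100101001001"  (len 15)
t=10: "001001010010010100"  (len 18)
t=11: "01001010010010100"  (len 17)
t=12: "1001010010010100"  (len 16)
t=13: "00101001001010011"  (len 17)
t=14: "0101001001010011"  (len 16)
t=15: "101001001010011"  (len 15)
t=16: "010010010100111001"  (len 18)
t=17: "10010010100111001"  (len 17)
t=18: "00100101001110010100"  (len 20)
t=19: "0100101001110010100"  (len 19)
t=20: "100101001110010100"  (len 18)
t=21: "0010100111001010011"  (len 19)
t=22: "010100111001010011"  (len 18)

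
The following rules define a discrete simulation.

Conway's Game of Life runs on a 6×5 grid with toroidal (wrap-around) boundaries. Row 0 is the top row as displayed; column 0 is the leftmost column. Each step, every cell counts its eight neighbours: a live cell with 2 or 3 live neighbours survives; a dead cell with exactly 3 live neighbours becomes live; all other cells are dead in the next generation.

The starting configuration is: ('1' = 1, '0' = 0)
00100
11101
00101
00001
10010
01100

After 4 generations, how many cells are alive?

3

[0] 00100
11101
00101
00001
10010
01100
[1] 00000
10101
00101
10001
11111
01110
[2] 10001
11001
00000
00000
00000
00000
[3] 01001
01001
10000
00000
00000
00000
[4] 00000
01001
10000
00000
00000
00000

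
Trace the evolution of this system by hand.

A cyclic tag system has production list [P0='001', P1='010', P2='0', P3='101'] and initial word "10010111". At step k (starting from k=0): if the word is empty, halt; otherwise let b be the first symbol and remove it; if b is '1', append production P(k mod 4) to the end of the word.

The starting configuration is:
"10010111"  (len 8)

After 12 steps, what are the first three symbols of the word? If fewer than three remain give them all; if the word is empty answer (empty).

010

step 0: "10010111"  (len 8)
step 1: "0010111001"  (len 10)
step 2: "010111001"  (len 9)
step 3: "10111001"  (len 8)
step 4: "0111001101"  (len 10)
step 5: "111001101"  (len 9)
step 6: "11001101010"  (len 11)
step 7: "10011010100"  (len 11)
step 8: "0011010100101"  (len 13)
step 9: "011010100101"  (len 12)
step 10: "11010100101"  (len 11)
step 11: "10101001010"  (len 11)
step 12: "0101001010101"  (len 13)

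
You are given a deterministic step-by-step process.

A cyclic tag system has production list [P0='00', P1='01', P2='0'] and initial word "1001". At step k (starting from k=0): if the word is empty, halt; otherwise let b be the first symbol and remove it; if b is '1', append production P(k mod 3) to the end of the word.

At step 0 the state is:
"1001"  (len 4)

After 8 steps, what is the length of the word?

step 0: "1001"  (len 4)
step 1: "00100"  (len 5)
step 2: "0100"  (len 4)
step 3: "100"  (len 3)
step 4: "0000"  (len 4)
step 5: "000"  (len 3)
step 6: "00"  (len 2)
step 7: "0"  (len 1)
step 8: (halted — word empty)

0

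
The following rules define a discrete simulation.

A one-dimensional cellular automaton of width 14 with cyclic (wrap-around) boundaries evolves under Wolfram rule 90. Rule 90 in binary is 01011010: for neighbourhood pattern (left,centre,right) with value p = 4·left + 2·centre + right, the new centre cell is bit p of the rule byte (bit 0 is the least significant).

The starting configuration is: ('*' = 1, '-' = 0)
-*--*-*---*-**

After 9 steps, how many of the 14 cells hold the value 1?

[0] -*--*-*---*-**
[1] --**---*-*--**
[2] *****-*---****
[3] ----*--*-**---
[4] ---*-**--***--
[5] --*--*****-**-
[6] -*-***---*-***
[7] ---*-**-*--*-*
[8] *-*--**--**---
[9] ---*********-*

10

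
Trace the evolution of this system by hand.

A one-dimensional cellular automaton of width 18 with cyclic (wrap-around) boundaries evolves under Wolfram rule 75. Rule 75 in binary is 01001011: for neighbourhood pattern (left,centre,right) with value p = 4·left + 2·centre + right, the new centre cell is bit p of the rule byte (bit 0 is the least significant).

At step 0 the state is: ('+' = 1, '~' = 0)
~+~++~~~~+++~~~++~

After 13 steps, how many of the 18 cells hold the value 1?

9

gen 0: ~+~++~~~~+++~~~++~
gen 1: +~~++~++++~+~++++~
gen 2: ~~+++~+~~+~~~+~~+~
gen 3: +++~+~~~+~~++~~+~~
gen 4: +~+~~~++~~+++~+~~+
gen 5: +~~~++++~++~+~~~++
gen 6: +~+++~~+~++~~~+++~
gen 7: ~~+~+~+~~++~+++~+~
gen 8: ++~~~~~~+++~+~+~~~
gen 9: ++~++++++~+~~~~~++
gen 10: ~+~+~~~~+~~~+++++~
gen 11: +~~~~+++~~+++~~~+~
gen 12: ~~++++~+~++~+~++~~
gen 13: +++~~+~~~++~~~++~+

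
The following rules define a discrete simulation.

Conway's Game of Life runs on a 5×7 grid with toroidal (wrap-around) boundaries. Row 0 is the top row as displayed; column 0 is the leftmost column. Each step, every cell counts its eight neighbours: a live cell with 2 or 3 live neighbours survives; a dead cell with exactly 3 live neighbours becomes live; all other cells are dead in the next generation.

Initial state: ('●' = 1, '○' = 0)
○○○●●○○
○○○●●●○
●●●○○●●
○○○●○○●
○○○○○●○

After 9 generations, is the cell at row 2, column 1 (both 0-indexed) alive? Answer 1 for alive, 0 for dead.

0

gen 0: ○○○●●○○
○○○●●●○
●●●○○●●
○○○●○○●
○○○○○●○
gen 1: ○○○●○○○
●●○○○○○
●●●○○○○
○●●○●○○
○○○●○●○
gen 2: ○○●○●○○
●○○○○○○
○○○●○○○
●○○○●○○
○○○●○○○
gen 3: ○○○●○○○
○○○●○○○
○○○○○○○
○○○●●○○
○○○●●○○
gen 4: ○○●●○○○
○○○○○○○
○○○●●○○
○○○●●○○
○○●○○○○
gen 5: ○○●●○○○
○○●○●○○
○○○●●○○
○○●○●○○
○○●○●○○
gen 6: ○●●○●○○
○○●○●○○
○○●○●●○
○○●○●●○
○●●○●○○
gen 7: ○○○○●●○
○○●○●○○
○●●○○○○
○○●○○○○
○○○○●○○
gen 8: ○○○○●●○
○●●○●●○
○●●○○○○
○●●●○○○
○○○●●●○
gen 9: ○○●○○○●
○●●○●●○
●○○○●○○
○●○○○○○
○○○○○●○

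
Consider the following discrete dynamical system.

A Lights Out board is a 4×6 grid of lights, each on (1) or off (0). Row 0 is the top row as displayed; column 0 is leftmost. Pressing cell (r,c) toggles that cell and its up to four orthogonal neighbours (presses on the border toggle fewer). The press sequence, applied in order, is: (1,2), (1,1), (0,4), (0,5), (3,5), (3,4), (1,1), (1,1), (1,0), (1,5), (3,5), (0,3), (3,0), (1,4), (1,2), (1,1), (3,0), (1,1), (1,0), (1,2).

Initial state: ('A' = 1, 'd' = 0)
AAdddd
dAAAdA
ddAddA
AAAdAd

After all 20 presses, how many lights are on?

t=0: AAdddd
dAAAdA
ddAddA
AAAdAd
t=1: AAAddd
dddddA
dddddA
AAAdAd
t=2: AdAddd
AAAddA
dAdddA
AAAdAd
t=3: AdAAAA
AAAdAA
dAdddA
AAAdAd
t=4: AdAAdd
AAAdAd
dAdddA
AAAdAd
t=5: AdAAdd
AAAdAd
dAdddd
AAAddA
t=6: AdAAdd
AAAdAd
dAddAd
AAAAAd
t=7: AAAAdd
ddddAd
ddddAd
AAAAAd
t=8: AdAAdd
AAAdAd
dAddAd
AAAAAd
t=9: ddAAdd
ddAdAd
AAddAd
AAAAAd
t=10: ddAAdA
ddAddA
AAddAA
AAAAAd
t=11: ddAAdA
ddAddA
AAddAd
AAAAdA
t=12: ddddAA
ddAAdA
AAddAd
AAAAdA
t=13: ddddAA
ddAAdA
dAddAd
ddAAdA
t=14: dddddA
ddAdAd
dAdddd
ddAAdA
t=15: ddAddA
dAdAAd
dAAddd
ddAAdA
t=16: dAAddA
AdAAAd
ddAddd
ddAAdA
t=17: dAAddA
AdAAAd
AdAddd
AAAAdA
t=18: ddAddA
dAdAAd
AAAddd
AAAAdA
t=19: AdAddA
AddAAd
dAAddd
AAAAdA
t=20: AddddA
AAAdAd
dAdddd
AAAAdA

12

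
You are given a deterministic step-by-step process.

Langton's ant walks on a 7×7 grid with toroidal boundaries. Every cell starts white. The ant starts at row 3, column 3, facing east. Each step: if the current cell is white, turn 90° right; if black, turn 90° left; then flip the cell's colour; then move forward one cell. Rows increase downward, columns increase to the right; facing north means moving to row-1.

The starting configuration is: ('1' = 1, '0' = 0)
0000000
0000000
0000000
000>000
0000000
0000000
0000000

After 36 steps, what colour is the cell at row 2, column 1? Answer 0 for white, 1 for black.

1

gen 0: 0000000
0000000
0000000
000>000
0000000
0000000
0000000
gen 1: 0000000
0000000
0000000
0001000
000v000
0000000
0000000
gen 2: 0000000
0000000
0000000
0001000
00<1000
0000000
0000000
gen 3: 0000000
0000000
0000000
00^1000
0011000
0000000
0000000
gen 4: 0000000
0000000
0000000
001>000
0011000
0000000
0000000
gen 5: 0000000
0000000
000^000
0010000
0011000
0000000
0000000
gen 6: 0000000
0000000
0001>00
0010000
0011000
0000000
0000000
gen 7: 0000000
0000000
0001100
0010v00
0011000
0000000
0000000
gen 8: 0000000
0000000
0001100
001<100
0011000
0000000
0000000
gen 9: 0000000
0000000
000^100
0011100
0011000
0000000
0000000
gen 10: 0000000
0000000
00<0100
0011100
0011000
0000000
0000000
gen 11: 0000000
00^0000
0010100
0011100
0011000
0000000
0000000
gen 12: 0000000
001>000
0010100
0011100
0011000
0000000
0000000
gen 13: 0000000
0011000
001v100
0011100
0011000
0000000
0000000
gen 14: 0000000
0011000
00<1100
0011100
0011000
0000000
0000000
gen 15: 0000000
0011000
0001100
00v1100
0011000
0000000
0000000
gen 16: 0000000
0011000
0001100
000>100
0011000
0000000
0000000
gen 17: 0000000
0011000
000^100
0000100
0011000
0000000
0000000
gen 18: 0000000
0011000
00<0100
0000100
0011000
0000000
0000000
gen 19: 0000000
00^1000
0010100
0000100
0011000
0000000
0000000
gen 20: 0000000
0<01000
0010100
0000100
0011000
0000000
0000000
gen 21: 0^00000
0101000
0010100
0000100
0011000
0000000
0000000
gen 22: 01>0000
0101000
0010100
0000100
0011000
0000000
0000000
gen 23: 0110000
01v1000
0010100
0000100
0011000
0000000
0000000
gen 24: 0110000
0<11000
0010100
0000100
0011000
0000000
0000000
gen 25: 0110000
0011000
0v10100
0000100
0011000
0000000
0000000
gen 26: 0110000
0011000
<110100
0000100
0011000
0000000
0000000
gen 27: 0110000
^011000
1110100
0000100
0011000
0000000
0000000
gen 28: 0110000
1>11000
1110100
0000100
0011000
0000000
0000000
gen 29: 0110000
1111000
1v10100
0000100
0011000
0000000
0000000
gen 30: 0110000
1111000
10>0100
0000100
0011000
0000000
0000000
gen 31: 0110000
11^1000
1000100
0000100
0011000
0000000
0000000
gen 32: 0110000
1<01000
1000100
0000100
0011000
0000000
0000000
gen 33: 0110000
1001000
1v00100
0000100
0011000
0000000
0000000
gen 34: 0110000
1001000
<100100
0000100
0011000
0000000
0000000
gen 35: 0110000
1001000
0100100
v000100
0011000
0000000
0000000
gen 36: 0110000
1001000
0100100
100010<
0011000
0000000
0000000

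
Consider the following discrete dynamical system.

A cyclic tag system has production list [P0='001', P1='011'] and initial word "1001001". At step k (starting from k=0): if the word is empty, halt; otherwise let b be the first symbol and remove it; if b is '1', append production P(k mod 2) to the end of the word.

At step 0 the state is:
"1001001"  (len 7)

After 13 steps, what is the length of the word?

[0] "1001001"  (len 7)
[1] "001001001"  (len 9)
[2] "01001001"  (len 8)
[3] "1001001"  (len 7)
[4] "001001011"  (len 9)
[5] "01001011"  (len 8)
[6] "1001011"  (len 7)
[7] "001011001"  (len 9)
[8] "01011001"  (len 8)
[9] "1011001"  (len 7)
[10] "011001011"  (len 9)
[11] "11001011"  (len 8)
[12] "1001011011"  (len 10)
[13] "001011011001"  (len 12)

12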